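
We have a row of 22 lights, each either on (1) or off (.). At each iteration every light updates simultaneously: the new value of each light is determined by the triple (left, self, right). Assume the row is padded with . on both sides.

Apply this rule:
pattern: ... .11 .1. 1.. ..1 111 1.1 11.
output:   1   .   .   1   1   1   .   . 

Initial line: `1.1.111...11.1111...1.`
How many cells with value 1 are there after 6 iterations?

12

.....1.111....11.111.1
11111...1.1111....1...
.111.111...11.1111.111
1.1...1.111....11...1.
...111...1.1111..111.1
111.1.111...11.11.1...
count of 1: 12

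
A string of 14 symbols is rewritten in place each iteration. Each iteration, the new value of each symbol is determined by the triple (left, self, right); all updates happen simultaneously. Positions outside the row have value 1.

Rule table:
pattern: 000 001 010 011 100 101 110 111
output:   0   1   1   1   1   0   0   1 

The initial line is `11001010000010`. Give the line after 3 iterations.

iteration 1: 10111011000110
iteration 2: 00110010101100
iteration 3: 11101110101011

11101110101011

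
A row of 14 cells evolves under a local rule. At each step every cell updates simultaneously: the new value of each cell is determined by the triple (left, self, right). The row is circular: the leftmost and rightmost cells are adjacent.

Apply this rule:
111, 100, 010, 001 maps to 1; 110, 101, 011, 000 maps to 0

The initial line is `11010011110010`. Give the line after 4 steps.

00011101101110
00101000000101
11101100001101
11000010010000

11000010010000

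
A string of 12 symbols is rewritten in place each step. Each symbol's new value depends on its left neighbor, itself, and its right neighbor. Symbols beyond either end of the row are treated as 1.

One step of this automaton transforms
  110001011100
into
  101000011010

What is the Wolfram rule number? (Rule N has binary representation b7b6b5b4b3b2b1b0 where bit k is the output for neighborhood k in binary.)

position 0: 111 → 1  (bit 7 = 1)
position 1: 110 → 0  (bit 6 = 0)
position 6: 101 → 0  (bit 5 = 0)
position 2: 100 → 1  (bit 4 = 1)
position 7: 011 → 1  (bit 3 = 1)
position 5: 010 → 0  (bit 2 = 0)
position 4: 001 → 0  (bit 1 = 0)
position 3: 000 → 0  (bit 0 = 0)
bits b7..b0 = 10011000 = 152

152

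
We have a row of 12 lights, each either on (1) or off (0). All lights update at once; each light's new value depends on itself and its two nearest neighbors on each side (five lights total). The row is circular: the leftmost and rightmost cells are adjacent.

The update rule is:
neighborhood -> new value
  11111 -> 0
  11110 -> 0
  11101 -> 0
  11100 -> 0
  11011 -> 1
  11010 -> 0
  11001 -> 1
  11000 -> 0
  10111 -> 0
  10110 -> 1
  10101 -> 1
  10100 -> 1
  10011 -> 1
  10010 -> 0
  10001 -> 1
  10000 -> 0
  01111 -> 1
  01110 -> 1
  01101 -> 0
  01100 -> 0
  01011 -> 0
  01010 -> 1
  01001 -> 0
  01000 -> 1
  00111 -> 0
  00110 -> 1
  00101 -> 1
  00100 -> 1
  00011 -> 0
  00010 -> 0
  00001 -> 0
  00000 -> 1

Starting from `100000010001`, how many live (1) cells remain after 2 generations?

generation 1: 000110011101
generation 2: 110101101001
count of 1: 7

7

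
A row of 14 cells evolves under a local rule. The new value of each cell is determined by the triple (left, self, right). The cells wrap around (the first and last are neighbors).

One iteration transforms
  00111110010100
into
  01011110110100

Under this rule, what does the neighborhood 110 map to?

At position 6 the neighborhood is 110; the next row has 1 there.

1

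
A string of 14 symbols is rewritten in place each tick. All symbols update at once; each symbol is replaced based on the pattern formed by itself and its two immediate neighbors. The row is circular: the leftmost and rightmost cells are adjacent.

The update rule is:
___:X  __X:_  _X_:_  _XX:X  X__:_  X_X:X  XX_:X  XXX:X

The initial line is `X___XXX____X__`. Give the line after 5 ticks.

X__XXXXXXXXXXX

__X_XXX_XX____
X__XXXXXXX_XXX
X__XXXXXXXXXXX
X__XXXXXXXXXXX  (fixed point — unchanged through tick 5)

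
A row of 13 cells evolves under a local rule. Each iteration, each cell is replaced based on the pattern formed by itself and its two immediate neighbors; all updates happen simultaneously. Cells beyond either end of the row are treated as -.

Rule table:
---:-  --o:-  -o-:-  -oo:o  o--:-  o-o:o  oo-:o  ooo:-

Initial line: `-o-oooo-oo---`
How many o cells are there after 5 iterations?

2

--oo--oooo---
--oo--o--o---
--oo---------
--oo---------  (fixed point — unchanged through iteration 5)
count of o: 2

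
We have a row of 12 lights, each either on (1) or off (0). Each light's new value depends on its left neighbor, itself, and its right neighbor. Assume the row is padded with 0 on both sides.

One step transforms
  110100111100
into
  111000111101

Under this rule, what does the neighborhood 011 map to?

At position 0 the neighborhood is 011; the next row has 1 there.

1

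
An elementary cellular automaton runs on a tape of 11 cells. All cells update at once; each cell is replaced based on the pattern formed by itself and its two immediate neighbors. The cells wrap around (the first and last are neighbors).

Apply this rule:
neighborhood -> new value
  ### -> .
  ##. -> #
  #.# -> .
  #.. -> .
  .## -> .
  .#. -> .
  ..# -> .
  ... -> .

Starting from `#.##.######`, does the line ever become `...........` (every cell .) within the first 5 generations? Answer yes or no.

generation 1: #..#.......
generation 2: ...........
all cells are . at generation 2

yes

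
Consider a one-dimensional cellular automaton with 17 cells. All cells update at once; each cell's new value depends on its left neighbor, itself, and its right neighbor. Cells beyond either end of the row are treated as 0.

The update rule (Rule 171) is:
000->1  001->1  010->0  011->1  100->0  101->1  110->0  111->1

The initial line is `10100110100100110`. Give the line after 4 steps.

01001101001001100
10011010010011001
00110100100110010
11101001001100100

11101001001100100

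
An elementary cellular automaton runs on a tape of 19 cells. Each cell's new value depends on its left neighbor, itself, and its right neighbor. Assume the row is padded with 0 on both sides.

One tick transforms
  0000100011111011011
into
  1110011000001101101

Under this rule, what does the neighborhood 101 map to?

At position 13 the neighborhood is 101; the next row has 1 there.

1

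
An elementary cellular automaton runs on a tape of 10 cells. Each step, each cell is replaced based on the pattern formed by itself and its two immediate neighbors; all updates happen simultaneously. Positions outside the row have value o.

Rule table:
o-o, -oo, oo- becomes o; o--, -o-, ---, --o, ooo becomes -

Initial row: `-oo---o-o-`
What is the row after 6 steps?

---------o

step 1: ooo----o-o
step 2: --o-----oo
step 3: --------o-
step 4: ---------o
step 5: ---------o  (fixed point — unchanged through step 6)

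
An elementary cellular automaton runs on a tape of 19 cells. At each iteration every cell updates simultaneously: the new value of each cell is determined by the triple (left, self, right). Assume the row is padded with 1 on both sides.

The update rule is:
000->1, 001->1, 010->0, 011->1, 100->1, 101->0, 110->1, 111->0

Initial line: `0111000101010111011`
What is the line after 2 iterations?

0001001111111000000

iteration 1: 0101111000000101010
iteration 2: 0001001111111000000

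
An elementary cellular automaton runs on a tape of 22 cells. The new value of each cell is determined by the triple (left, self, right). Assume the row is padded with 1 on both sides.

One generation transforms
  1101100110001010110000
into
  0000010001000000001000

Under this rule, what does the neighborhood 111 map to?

At position 0 the neighborhood is 111; the next row has 0 there.

0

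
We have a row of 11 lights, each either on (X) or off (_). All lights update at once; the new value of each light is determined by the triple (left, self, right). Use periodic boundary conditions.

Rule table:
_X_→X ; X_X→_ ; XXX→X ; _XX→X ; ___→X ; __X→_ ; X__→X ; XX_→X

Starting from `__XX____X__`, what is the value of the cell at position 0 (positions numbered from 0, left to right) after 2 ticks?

X_XXXXX_XXX
X_XXXXX_XXX
position 0 holds X

X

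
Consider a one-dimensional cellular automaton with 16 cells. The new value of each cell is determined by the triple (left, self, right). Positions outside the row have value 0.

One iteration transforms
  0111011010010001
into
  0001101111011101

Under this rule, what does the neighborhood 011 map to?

At position 1 the neighborhood is 011; the next row has 0 there.

0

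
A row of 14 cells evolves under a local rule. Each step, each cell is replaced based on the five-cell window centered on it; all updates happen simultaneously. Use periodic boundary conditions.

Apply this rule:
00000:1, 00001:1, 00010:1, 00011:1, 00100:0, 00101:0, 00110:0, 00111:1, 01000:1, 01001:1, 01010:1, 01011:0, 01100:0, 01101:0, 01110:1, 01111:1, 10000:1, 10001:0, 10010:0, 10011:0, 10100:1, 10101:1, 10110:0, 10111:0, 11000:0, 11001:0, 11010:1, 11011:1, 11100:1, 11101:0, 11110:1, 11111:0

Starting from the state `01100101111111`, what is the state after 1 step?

10000000100010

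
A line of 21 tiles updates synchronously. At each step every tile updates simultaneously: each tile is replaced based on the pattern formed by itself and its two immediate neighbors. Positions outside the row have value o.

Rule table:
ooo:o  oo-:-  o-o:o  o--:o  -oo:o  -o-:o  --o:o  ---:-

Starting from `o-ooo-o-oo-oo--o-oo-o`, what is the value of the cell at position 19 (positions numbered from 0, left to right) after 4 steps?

o

step 1: -ooo-oooo-oo-ooooo-oo
step 2: ooo-oooo-oo-ooooo-ooo
step 3: oo-oooo-oo-ooooo-oooo
step 4: o-oooo-oo-ooooo-ooooo
position 19 holds o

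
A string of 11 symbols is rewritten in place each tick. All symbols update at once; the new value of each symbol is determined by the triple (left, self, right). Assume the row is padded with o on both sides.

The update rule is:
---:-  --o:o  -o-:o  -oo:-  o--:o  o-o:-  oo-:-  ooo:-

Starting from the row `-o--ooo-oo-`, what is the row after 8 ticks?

o--oo------

-ooo-------
----o-----o
o--ooo---o-
-oo---o-oo-
---o-oo----
o-oo---o--o
----o-oooo-
o--oo------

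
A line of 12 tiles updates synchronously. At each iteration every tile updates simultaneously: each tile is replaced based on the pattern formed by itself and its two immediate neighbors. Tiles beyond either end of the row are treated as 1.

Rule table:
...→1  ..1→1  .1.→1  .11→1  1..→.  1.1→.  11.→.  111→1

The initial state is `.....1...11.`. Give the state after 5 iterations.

iteration 1: .11111.111..
iteration 2: .1111..11..1
iteration 3: .111..11..11
iteration 4: .11..11..111
iteration 5: .1..11..1111

.1..11..1111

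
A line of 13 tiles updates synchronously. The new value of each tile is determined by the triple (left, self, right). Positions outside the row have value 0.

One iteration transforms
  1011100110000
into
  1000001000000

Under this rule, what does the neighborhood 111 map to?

At position 3 the neighborhood is 111; the next row has 0 there.

0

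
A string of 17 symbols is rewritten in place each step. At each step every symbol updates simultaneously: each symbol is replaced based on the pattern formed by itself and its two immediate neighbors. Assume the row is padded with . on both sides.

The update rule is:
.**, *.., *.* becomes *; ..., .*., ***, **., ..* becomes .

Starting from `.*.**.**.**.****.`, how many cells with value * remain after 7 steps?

7

..**.**.**.**...*
..*.**.**.**.*...
...**.**.**.*.*..
...*.**.**.*.*.*.
....**.**.*.*.*.*
....*.**.*.*.*.*.
.....**.*.*.*.*.*
count of *: 7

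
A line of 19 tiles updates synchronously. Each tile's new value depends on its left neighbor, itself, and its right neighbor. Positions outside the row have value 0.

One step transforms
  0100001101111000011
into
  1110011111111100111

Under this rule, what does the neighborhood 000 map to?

0

At position 3 the neighborhood is 000; the next row has 0 there.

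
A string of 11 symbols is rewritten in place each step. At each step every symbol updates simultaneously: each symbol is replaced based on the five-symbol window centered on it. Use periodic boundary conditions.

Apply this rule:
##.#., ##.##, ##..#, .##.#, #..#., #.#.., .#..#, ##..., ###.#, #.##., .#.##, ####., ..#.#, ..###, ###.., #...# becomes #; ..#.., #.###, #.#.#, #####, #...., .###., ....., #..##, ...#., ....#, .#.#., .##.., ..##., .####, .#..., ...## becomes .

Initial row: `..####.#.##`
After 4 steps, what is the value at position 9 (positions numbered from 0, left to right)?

#.#.###.##.
...#..#####
##..#.#..##
#####.##.#.
position 9 holds #

#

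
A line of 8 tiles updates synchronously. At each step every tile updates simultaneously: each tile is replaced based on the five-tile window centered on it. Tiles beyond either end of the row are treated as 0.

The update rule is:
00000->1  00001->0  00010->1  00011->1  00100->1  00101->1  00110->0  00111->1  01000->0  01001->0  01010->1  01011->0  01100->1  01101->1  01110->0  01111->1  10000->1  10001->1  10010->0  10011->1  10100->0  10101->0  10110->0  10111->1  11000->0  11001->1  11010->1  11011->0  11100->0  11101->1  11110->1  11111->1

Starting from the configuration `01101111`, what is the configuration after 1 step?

10101110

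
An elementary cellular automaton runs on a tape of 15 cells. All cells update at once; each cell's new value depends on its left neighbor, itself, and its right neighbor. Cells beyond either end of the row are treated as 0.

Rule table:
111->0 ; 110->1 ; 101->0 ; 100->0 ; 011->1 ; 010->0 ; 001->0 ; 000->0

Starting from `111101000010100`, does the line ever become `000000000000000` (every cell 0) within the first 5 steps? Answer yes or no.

yes

100100000000000
000000000000000
all cells are 0 at step 2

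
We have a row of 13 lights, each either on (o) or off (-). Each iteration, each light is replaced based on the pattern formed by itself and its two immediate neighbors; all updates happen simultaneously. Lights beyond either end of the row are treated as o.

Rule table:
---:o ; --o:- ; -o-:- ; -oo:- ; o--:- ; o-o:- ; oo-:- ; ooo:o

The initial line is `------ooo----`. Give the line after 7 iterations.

-oo----------

iteration 1: -oooo--o--oo-
iteration 2: --oo---------
iteration 3: -----ooooooo-
iteration 4: -ooo--ooooo--
iteration 5: --o----ooo---
iteration 6: ----oo--o--o-
iteration 7: -oo----------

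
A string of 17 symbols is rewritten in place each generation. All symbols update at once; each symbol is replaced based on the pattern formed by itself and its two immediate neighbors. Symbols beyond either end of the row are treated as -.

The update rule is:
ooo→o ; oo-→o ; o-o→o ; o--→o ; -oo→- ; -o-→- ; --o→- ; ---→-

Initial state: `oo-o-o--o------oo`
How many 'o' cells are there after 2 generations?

-oo-o-o--o------o
--oo-o-o--o------
count of o: 5

5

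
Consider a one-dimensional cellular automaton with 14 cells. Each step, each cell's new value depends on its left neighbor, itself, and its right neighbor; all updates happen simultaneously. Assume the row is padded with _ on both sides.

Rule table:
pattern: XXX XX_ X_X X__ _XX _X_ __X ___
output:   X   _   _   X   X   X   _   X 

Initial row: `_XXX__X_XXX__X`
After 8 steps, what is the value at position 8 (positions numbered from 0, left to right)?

X

_XX_X_X_XX_X_X
_X__X_X_X__X_X
_XX_X_X_XX_X_X  (repeats step 1; period 2)
step 8: _X__X_X_X__X_X
position 8 holds X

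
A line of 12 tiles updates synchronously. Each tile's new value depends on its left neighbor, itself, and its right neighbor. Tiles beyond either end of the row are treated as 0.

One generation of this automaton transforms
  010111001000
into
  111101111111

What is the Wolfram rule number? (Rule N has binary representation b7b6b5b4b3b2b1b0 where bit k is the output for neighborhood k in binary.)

position 4: 111 → 0  (bit 7 = 0)
position 5: 110 → 1  (bit 6 = 1)
position 2: 101 → 1  (bit 5 = 1)
position 6: 100 → 1  (bit 4 = 1)
position 3: 011 → 1  (bit 3 = 1)
position 1: 010 → 1  (bit 2 = 1)
position 0: 001 → 1  (bit 1 = 1)
position 10: 000 → 1  (bit 0 = 1)
bits b7..b0 = 01111111 = 127

127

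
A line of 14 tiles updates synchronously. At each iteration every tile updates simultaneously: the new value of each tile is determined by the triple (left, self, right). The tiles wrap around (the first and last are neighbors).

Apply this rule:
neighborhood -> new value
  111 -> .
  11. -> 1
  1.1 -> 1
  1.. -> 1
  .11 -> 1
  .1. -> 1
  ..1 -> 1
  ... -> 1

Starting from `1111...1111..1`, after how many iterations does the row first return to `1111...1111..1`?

2

...11111..1111
1111...1111..1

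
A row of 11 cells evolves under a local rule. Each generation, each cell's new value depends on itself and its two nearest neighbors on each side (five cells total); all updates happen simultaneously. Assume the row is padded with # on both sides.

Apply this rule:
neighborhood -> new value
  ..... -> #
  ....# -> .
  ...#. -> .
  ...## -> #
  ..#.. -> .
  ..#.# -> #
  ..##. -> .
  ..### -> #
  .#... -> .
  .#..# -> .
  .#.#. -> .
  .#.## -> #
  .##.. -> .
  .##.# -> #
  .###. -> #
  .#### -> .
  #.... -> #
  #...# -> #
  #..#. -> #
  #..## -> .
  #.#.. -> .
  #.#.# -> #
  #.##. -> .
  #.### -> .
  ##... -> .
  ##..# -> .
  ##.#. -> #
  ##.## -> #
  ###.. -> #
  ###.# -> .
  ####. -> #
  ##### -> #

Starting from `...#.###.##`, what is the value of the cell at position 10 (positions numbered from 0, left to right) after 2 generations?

.

.#.##.#.#..
###.###....
position 10 holds .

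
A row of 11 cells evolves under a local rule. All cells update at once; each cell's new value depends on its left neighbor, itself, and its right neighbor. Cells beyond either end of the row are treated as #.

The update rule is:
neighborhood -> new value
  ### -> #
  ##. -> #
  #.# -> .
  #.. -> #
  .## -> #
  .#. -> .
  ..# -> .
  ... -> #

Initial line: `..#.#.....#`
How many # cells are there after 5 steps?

#....####.#
####.####.#
####.####.#  (fixed point — unchanged through step 5)
count of #: 9

9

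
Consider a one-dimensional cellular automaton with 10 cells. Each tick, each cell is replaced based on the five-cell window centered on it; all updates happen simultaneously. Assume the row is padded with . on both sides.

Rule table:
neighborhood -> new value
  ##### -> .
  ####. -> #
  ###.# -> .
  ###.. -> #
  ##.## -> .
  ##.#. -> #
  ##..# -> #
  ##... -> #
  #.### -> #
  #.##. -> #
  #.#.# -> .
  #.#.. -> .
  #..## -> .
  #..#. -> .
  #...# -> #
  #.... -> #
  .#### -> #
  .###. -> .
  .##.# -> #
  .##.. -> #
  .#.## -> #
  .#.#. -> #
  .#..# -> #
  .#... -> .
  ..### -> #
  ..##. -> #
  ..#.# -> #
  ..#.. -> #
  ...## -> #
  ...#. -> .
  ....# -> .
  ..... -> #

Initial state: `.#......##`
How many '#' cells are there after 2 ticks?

5

tick 1: .#.###.###
tick 2: .###...#.#
count of #: 5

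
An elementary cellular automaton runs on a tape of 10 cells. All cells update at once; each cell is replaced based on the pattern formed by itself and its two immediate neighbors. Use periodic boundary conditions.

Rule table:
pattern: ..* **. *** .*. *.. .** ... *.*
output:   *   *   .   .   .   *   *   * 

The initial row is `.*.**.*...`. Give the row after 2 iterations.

*.****..**
***..*.**.

***..*.**.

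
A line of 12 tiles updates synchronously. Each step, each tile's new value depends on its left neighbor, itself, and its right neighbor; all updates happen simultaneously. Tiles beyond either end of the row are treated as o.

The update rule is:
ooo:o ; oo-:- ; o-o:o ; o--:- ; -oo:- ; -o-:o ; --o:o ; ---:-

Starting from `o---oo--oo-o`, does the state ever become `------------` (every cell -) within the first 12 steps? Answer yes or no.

no

step 1: ---o---o--o-
step 2: --oo--oo-ooo
step 3: -o---o--o-oo
step 4: oo--oo-ooo-o
step 5: o--o--o-o-o-
step 6: --oo-ooooooo
step 7: -o--o-oooooo
step 8: oo-ooo-ooooo
step 9: o-o-o-o-oooo
step 10: -ooooooo-ooo
step 11: o-ooooo-o-oo
step 12: -o-ooo-ooo-o
step 12 is -o-ooo-ooo-o, still not uniform -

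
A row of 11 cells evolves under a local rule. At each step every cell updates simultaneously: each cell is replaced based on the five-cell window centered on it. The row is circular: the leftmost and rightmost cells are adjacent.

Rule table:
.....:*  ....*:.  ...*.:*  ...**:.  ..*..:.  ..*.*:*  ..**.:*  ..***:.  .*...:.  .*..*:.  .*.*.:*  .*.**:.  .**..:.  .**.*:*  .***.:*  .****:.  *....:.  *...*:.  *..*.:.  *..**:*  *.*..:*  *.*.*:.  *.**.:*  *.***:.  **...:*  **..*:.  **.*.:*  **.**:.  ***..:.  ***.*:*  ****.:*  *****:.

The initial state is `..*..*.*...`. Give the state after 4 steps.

step 1: .*...***..*
step 2: **....*...*
step 3: *.*..*.....
step 4: ***.....*.*

***.....*.*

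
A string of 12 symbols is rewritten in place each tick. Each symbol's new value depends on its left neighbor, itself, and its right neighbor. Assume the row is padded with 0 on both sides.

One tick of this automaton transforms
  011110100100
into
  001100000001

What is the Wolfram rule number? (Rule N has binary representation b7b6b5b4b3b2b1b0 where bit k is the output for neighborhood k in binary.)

129

position 2: 111 → 1  (bit 7 = 1)
position 4: 110 → 0  (bit 6 = 0)
position 5: 101 → 0  (bit 5 = 0)
position 7: 100 → 0  (bit 4 = 0)
position 1: 011 → 0  (bit 3 = 0)
position 6: 010 → 0  (bit 2 = 0)
position 0: 001 → 0  (bit 1 = 0)
position 11: 000 → 1  (bit 0 = 1)
bits b7..b0 = 10000001 = 129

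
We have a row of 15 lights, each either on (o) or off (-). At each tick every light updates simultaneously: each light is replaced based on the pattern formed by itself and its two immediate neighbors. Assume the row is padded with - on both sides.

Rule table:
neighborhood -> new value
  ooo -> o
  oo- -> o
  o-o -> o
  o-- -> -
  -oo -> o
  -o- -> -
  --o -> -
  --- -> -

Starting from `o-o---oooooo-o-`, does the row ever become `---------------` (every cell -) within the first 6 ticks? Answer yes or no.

no

-o----ooooooo--
------ooooooo--
------ooooooo--  (fixed point — unchanged through tick 6)
tick 6 is ------ooooooo--, still not uniform -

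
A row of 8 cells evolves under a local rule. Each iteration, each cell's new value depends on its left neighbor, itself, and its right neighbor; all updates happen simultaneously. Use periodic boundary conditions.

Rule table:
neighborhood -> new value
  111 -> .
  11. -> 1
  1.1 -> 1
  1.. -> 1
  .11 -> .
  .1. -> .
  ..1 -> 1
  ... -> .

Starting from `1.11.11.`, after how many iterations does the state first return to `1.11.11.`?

8

.1.11.11
1.1.11.1
11.1.11.
.11.1.11
1.11.1.1
11.11.1.
.11.11.1
1.11.11.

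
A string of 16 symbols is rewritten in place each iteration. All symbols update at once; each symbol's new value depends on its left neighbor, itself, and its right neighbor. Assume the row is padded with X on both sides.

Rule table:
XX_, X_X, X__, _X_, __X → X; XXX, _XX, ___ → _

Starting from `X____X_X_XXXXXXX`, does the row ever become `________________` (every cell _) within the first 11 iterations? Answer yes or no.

XX__XXXXX_______
_XXX____XX_____X
X__XX__X_XX___X_
XXX_XXXXX_XX_XXX
__XX____XX_XX___
XX_XX__X_XX_XX_X
_XX_XXXXX_XX_XX_
X_XX____XX_XX_XX
XX_XX__X_XX_XX__
_XX_XXXXX_XX_XXX
X_XX____XX_XX___
iteration 11 is X_XX____XX_XX___, still not uniform _

no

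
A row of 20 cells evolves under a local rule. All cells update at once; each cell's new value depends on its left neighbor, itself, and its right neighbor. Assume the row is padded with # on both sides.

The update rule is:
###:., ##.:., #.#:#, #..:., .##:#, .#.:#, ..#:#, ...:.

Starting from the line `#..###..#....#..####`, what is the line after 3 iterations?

##...##...##.##...##

..##...##...##.##...
.##...##...##.##...#
##...##...##.##...##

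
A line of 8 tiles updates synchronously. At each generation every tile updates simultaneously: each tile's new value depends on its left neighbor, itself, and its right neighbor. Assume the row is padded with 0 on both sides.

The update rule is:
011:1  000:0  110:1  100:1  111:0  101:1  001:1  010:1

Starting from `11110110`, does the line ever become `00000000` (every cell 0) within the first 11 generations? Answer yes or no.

no

generation 1: 10011111
generation 2: 11110001
generation 3: 10011011
generation 4: 11111111
generation 5: 10000001
generation 6: 11000011
generation 7: 11100111
generation 8: 10111101
generation 9: 11100111  (repeats generation 7; period 2)
generation 11: 11100111
generation 11 is 11100111, still not uniform 0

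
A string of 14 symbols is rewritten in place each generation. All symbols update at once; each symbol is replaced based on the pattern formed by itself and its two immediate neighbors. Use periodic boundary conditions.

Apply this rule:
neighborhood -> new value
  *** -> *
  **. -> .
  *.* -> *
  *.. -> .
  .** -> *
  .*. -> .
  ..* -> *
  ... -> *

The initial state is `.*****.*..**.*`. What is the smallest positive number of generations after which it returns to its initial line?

*****.*..**.*.
****.*..**.*.*
***.*..**.*.**
**.*..**.*.***
*.*..**.*.****
.*..**.*.*****
*..**.*.*****.
..**.*.*****.*
.**.*.*****.*.
**.*.*****.*..
*.*.*****.*..*
.*.*****.*..**
*.*****.*..**.
.*****.*..**.*

14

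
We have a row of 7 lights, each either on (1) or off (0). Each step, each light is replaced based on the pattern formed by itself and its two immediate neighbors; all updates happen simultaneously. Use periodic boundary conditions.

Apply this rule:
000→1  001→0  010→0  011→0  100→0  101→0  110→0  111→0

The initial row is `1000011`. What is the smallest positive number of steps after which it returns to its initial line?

0011000
1000011

2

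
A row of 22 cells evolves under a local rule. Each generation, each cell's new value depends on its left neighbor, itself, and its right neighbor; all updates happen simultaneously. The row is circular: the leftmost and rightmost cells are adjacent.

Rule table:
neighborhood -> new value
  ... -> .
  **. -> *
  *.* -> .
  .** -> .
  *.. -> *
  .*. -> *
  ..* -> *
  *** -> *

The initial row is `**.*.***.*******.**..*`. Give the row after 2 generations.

generation 1: **.*..**..******..***.
generation 2: .*.***.***.*******.**.

.*.***.***.*******.**.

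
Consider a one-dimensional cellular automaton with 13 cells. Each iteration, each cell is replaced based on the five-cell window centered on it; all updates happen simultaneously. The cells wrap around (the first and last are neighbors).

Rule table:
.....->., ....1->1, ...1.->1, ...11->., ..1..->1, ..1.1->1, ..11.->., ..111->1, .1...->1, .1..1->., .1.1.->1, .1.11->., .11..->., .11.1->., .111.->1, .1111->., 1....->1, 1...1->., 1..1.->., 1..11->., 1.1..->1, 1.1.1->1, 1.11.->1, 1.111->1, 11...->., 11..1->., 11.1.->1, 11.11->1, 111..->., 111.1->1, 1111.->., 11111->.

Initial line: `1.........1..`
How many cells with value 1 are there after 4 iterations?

111.....111..
11..1.1.11...
....111.1....
..1.1111111..
count of 1: 8

8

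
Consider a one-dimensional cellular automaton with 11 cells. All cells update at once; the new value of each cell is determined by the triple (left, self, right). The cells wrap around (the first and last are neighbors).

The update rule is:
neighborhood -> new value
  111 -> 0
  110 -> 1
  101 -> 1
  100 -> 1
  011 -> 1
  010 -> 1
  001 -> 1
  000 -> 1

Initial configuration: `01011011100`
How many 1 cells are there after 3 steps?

10

step 1: 11111110111
step 2: 00000011100
step 3: 11111110111
count of 1: 10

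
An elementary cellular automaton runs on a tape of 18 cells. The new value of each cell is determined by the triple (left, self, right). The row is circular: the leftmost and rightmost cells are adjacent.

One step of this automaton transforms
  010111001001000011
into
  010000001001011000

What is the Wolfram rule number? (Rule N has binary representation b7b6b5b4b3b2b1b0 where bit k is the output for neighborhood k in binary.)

position 4: 111 → 0  (bit 7 = 0)
position 5: 110 → 0  (bit 6 = 0)
position 0: 101 → 0  (bit 5 = 0)
position 6: 100 → 0  (bit 4 = 0)
position 3: 011 → 0  (bit 3 = 0)
position 1: 010 → 1  (bit 2 = 1)
position 7: 001 → 0  (bit 1 = 0)
position 13: 000 → 1  (bit 0 = 1)
bits b7..b0 = 00000101 = 5

5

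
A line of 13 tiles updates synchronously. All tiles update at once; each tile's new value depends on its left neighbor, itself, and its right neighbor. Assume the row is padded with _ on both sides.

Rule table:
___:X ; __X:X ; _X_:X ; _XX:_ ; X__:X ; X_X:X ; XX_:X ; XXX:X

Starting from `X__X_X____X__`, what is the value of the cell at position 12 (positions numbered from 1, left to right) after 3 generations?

X

generation 1: XXXXXXXXXXXXX
generation 2: _XXXXXXXXXXXX
generation 3: X_XXXXXXXXXXX
position 12 holds X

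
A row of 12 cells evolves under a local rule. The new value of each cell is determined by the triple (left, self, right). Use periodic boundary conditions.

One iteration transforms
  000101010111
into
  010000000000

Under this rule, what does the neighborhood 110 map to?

At position 11 the neighborhood is 110; the next row has 0 there.

0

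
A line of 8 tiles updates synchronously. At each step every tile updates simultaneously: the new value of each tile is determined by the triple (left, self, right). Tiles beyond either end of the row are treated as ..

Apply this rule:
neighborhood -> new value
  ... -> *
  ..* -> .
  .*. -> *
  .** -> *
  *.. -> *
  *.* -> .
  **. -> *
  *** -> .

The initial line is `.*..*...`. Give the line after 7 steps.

step 1: .**.****
step 2: .**.*..*
step 3: .**.**.*
step 4: .**.**.*  (fixed point — unchanged through step 7)

.**.**.*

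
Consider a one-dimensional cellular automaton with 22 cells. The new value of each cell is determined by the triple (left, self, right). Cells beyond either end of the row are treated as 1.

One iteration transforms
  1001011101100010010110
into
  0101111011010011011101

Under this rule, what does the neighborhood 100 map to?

At position 1 the neighborhood is 100; the next row has 1 there.

1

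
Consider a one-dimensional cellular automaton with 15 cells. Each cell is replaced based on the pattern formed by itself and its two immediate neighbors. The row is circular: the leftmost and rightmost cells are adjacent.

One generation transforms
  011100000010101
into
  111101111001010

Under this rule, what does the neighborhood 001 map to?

At position 9 the neighborhood is 001; the next row has 0 there.

0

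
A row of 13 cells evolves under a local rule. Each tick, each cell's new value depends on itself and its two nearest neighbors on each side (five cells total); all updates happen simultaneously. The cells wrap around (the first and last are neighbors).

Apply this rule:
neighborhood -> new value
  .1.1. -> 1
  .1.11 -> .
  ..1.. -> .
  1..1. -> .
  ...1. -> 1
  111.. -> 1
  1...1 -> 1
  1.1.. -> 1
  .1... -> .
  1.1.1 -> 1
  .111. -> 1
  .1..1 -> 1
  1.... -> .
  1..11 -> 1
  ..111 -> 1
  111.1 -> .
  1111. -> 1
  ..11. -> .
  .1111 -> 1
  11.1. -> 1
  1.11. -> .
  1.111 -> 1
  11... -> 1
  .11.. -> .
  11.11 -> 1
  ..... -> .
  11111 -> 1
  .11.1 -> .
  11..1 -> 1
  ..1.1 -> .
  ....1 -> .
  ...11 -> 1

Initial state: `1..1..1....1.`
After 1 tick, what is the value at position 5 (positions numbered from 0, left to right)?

.

11..1.....1.1
position 5 holds .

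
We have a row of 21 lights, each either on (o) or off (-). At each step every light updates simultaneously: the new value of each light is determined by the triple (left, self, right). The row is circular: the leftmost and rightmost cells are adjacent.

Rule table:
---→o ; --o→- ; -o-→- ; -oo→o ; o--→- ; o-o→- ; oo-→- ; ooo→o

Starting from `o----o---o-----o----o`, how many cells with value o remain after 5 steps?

10

step 1: --oo---o---ooo---oo-o
step 2: --o--o---o-oo--o-o---
step 3: o------o---o-------oo
step 4: --oooo---o---ooooo-oo
step 5: --ooo--o---o-oooo--o-
count of o: 10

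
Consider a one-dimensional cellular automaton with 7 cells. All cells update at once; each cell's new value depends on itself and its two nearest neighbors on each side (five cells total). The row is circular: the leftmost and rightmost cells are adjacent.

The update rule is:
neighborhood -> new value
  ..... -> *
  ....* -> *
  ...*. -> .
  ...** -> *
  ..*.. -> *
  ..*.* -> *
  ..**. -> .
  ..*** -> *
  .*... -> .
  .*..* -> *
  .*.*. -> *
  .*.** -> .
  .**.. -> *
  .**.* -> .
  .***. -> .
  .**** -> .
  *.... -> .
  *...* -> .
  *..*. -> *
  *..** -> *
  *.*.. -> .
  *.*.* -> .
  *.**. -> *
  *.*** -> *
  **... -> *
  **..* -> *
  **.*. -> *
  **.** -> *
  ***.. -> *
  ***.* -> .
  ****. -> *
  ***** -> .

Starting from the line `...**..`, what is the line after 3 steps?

***..**

***.**.
*..**.*
***..**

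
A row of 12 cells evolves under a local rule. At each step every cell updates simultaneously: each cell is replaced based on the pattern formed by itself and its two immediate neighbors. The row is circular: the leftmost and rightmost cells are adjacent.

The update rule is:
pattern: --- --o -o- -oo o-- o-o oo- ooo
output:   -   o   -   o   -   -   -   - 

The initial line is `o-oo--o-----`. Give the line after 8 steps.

----o--o--o-

step 1: --o--o-----o
step 2: -o--o-----o-
step 3: o--o-----o--
step 4: --o-----o--o
step 5: -o-----o--o-
step 6: o-----o--o--
step 7: -----o--o--o
step 8: ----o--o--o-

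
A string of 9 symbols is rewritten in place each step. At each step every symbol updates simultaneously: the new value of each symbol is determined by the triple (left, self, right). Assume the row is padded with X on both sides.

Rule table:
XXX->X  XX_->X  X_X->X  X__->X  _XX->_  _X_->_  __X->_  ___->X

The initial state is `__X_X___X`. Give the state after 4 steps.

X__X_XX__
XX__X_XX_
XXX__X_XX
XXXX__X_X

XXXX__X_X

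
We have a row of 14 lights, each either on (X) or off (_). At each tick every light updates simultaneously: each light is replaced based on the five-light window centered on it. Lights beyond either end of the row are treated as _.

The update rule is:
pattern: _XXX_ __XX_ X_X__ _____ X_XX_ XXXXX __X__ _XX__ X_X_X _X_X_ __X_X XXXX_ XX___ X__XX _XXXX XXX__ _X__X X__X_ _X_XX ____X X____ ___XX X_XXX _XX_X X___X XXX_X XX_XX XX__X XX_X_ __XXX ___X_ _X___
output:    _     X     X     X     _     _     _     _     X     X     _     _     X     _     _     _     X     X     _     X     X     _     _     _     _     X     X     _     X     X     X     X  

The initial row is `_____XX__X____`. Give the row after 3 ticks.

XXXX_X__X_XXXX
X__XXXXX______
_X_X____XXXXXX

_X_X____XXXXXX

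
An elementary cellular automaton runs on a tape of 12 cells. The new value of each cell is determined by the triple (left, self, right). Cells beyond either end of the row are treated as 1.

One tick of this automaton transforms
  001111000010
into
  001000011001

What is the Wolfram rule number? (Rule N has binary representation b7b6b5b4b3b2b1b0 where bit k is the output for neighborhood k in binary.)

41

position 3: 111 → 0  (bit 7 = 0)
position 5: 110 → 0  (bit 6 = 0)
position 11: 101 → 1  (bit 5 = 1)
position 0: 100 → 0  (bit 4 = 0)
position 2: 011 → 1  (bit 3 = 1)
position 10: 010 → 0  (bit 2 = 0)
position 1: 001 → 0  (bit 1 = 0)
position 7: 000 → 1  (bit 0 = 1)
bits b7..b0 = 00101001 = 41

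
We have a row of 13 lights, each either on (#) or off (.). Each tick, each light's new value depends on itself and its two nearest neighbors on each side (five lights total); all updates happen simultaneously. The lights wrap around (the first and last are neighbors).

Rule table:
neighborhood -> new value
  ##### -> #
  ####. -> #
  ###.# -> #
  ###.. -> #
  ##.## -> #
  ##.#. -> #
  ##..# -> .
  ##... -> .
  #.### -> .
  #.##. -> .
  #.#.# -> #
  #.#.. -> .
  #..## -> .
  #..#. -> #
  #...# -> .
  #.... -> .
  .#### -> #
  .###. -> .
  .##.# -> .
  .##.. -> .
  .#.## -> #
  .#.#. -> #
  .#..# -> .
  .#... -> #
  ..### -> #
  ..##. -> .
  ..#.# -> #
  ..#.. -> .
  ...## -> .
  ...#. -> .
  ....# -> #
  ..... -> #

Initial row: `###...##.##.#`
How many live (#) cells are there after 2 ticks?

6

###.....#..#.
..#..##...###
count of #: 6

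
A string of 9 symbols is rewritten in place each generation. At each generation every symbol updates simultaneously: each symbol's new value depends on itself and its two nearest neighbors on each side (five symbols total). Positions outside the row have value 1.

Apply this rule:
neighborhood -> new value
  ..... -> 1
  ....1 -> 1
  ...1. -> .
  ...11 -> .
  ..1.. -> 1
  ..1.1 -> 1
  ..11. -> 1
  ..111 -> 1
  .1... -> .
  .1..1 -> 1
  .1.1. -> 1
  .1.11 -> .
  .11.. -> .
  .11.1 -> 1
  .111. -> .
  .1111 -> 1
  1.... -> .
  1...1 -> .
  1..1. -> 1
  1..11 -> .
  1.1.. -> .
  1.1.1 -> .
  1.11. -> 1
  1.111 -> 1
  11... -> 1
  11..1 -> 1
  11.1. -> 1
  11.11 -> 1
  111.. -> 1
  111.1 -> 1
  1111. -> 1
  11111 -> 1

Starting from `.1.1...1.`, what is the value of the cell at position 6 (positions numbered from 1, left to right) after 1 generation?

generation 1: 1.1....1.
position 6 holds .

.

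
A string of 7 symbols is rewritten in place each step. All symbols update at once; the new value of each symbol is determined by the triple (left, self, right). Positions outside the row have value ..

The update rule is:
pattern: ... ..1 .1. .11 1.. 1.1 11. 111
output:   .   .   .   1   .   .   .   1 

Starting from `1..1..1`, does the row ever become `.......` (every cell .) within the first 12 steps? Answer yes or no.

yes

.......
all cells are . at step 1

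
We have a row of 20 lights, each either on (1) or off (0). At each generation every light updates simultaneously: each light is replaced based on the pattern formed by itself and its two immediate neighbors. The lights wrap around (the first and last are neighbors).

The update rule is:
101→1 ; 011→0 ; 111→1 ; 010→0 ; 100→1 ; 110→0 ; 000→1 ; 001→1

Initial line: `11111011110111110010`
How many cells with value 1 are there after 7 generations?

01110101101011101101
10101010010101010010
01010101101010101101
10101010010101010010  (repeats generation 2; period 2)
generation 7: 01010101101010101101
count of 1: 11

11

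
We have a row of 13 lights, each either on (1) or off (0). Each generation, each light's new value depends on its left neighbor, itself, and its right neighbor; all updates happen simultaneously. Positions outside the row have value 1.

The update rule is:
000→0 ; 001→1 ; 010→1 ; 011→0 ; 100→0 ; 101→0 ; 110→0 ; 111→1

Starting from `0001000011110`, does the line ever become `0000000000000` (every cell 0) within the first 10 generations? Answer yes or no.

0011000101100
0100001100001
0100010000010
0100110000110
0101000001000
0101000011001
0101000100010
0101001100110
0101010001000
0101010011001
generation 10 is 0101010011001, still not uniform 0

no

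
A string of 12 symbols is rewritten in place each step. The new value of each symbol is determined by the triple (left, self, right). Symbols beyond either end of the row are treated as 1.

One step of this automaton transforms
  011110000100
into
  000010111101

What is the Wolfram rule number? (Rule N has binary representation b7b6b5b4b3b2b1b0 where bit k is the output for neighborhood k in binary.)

71

position 2: 111 → 0  (bit 7 = 0)
position 4: 110 → 1  (bit 6 = 1)
position 0: 101 → 0  (bit 5 = 0)
position 5: 100 → 0  (bit 4 = 0)
position 1: 011 → 0  (bit 3 = 0)
position 9: 010 → 1  (bit 2 = 1)
position 8: 001 → 1  (bit 1 = 1)
position 6: 000 → 1  (bit 0 = 1)
bits b7..b0 = 01000111 = 71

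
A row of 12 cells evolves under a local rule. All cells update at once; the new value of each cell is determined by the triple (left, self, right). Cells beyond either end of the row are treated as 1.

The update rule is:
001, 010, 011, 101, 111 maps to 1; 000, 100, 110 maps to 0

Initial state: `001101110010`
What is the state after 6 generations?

110011111111

011011100111
110111001111
101110011111
011100111111
111001111111
110011111111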